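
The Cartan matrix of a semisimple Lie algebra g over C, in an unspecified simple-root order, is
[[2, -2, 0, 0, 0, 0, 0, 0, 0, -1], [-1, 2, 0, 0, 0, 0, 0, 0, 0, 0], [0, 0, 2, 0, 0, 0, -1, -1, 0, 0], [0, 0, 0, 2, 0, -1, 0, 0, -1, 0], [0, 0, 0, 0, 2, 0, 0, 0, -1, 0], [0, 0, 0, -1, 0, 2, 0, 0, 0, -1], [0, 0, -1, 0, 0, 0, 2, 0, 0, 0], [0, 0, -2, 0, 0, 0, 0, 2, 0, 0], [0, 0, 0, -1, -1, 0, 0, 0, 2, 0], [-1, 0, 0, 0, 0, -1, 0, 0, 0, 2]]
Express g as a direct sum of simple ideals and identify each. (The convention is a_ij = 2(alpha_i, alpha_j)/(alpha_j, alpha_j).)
B_7 ⊕ C_3

The diagram associated to this matrix has two connected components: the simple roots {alpha_1, alpha_2, alpha_4, alpha_5, alpha_6, alpha_9, alpha_10} form a chain of 7 nodes with a double edge at one end; the terminal node there is the unique short simple root (B_7), and {alpha_3, alpha_7, alpha_8} form a chain of 3 nodes with a double edge at one end; the terminal node there is the unique long simple root (C_3). A semisimple Lie algebra decomposes uniquely as the direct sum of simple ideals, one per connected component of its Dynkin diagram, so g ≅ B_7 ⊕ C_3 (dimension 105 + 21 = 126).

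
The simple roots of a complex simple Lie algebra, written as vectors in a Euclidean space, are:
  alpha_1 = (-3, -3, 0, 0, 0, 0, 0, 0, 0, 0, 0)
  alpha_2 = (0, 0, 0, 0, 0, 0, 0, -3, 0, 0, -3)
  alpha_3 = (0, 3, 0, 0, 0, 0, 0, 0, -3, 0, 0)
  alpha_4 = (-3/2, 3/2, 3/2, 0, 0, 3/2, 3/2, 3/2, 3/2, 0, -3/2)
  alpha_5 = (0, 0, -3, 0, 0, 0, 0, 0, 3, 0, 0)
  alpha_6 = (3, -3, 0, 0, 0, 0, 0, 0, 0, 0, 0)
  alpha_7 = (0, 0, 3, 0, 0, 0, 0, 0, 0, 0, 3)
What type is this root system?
E_7

Compute the Cartan integers a_ij = 2(alpha_i, alpha_j)/(alpha_j, alpha_j); the resulting 7x7 Cartan matrix is
[[2, 0, -1, 0, 0, 0, 0], [0, 2, 0, 0, 0, 0, -1], [-1, 0, 2, 0, -1, -1, 0], [0, 0, 0, 2, 0, -1, 0], [0, 0, -1, 0, 2, 0, -1], [0, 0, -1, -1, 0, 2, 0], [0, -1, 0, 0, -1, 0, 2]].
All simple roots have the same length, so the diagram is simply laced. The associated Dynkin diagram is a chain of 6 nodes with one extra node attached to the third node from one end (E_7), so the type is E_7.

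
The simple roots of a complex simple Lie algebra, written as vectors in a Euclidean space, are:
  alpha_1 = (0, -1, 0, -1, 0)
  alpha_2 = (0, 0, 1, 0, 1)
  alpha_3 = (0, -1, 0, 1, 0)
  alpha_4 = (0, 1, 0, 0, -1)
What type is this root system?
D4

Compute the Cartan integers a_ij = 2(alpha_i, alpha_j)/(alpha_j, alpha_j); the resulting 4x4 Cartan matrix is
[[2, 0, 0, -1], [0, 2, 0, -1], [0, 0, 2, -1], [-1, -1, -1, 2]].
All simple roots have the same length, so the diagram is simply laced. The associated Dynkin diagram is a chain of 2 nodes with a fork of two nodes at one end (D_4), so the type is D_4 (the algebra so(8)).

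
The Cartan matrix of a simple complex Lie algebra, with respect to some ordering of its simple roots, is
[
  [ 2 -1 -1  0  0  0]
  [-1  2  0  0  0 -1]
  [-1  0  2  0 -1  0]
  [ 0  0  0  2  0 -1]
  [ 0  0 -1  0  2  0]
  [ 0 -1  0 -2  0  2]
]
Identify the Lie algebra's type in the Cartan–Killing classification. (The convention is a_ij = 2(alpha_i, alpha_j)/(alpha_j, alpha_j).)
B6

The matrix has rank 6 with 2's on the diagonal. Reading the off-diagonal entries as Dynkin edges (a single edge where a_ij = a_ji = -1; a double or triple edge where a_ij * a_ji = 2 or 3), the diagram is a chain of 6 nodes with a double edge at one end; the terminal node there is the unique short simple root (B_6). One simple-root ordering that puts it in standard form is (alpha_5, alpha_3, alpha_1, alpha_2, alpha_6, alpha_4). So the algebra is type B_6, i.e. so(13).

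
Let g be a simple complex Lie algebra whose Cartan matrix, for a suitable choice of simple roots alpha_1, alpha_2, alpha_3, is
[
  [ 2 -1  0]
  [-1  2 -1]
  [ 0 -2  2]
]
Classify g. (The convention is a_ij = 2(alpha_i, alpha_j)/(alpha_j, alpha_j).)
C_3 (sp(6))

The matrix has rank 3 with 2's on the diagonal. Reading the off-diagonal entries as Dynkin edges (a single edge where a_ij = a_ji = -1; a double or triple edge where a_ij * a_ji = 2 or 3), the diagram is a chain of 3 nodes with a double edge at one end; the terminal node there is the unique long simple root (C_3). One simple-root ordering that puts it in standard form is (alpha_1, alpha_2, alpha_3). So the algebra is type C_3, i.e. sp(6).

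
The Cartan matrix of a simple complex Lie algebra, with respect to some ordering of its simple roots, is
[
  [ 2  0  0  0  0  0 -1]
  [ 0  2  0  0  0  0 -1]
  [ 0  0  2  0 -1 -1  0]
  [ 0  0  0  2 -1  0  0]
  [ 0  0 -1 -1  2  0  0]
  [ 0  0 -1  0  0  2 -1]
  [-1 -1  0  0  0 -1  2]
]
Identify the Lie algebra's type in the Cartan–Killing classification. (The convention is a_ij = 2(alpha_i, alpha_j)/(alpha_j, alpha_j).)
The matrix has rank 7 with 2's on the diagonal. Reading the off-diagonal entries as Dynkin edges (a single edge where a_ij = a_ji = -1; a double or triple edge where a_ij * a_ji = 2 or 3), the diagram is a chain of 5 nodes with a fork of two nodes at one end (D_7). One simple-root ordering that puts it in standard form is (alpha_4, alpha_5, alpha_3, alpha_6, alpha_7, alpha_1, alpha_2). So the algebra is type D_7, i.e. so(14).

type D_7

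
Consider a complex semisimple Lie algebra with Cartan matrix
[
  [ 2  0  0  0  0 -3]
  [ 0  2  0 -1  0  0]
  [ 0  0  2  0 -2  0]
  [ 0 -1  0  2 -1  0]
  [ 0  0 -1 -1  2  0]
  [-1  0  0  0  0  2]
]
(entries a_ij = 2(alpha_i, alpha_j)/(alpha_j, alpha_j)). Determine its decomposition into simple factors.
The diagram associated to this matrix has two connected components: the simple roots {alpha_2, alpha_3, alpha_4, alpha_5} form a chain of 4 nodes with a double edge at one end; the terminal node there is the unique long simple root (C_4), and {alpha_1, alpha_6} form two nodes joined by a triple edge (G_2). A semisimple Lie algebra decomposes uniquely as the direct sum of simple ideals, one per connected component of its Dynkin diagram, so g ≅ C_4 ⊕ G_2 (dimension 36 + 14 = 50).

C_4 ⊕ G_2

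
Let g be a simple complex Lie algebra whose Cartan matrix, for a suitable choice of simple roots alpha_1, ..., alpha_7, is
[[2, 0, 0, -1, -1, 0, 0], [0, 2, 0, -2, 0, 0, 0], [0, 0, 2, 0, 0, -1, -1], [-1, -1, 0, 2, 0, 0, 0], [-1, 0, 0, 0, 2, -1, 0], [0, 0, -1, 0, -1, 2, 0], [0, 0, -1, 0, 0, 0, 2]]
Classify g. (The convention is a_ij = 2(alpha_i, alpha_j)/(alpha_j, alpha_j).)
The matrix has rank 7 with 2's on the diagonal. Reading the off-diagonal entries as Dynkin edges (a single edge where a_ij = a_ji = -1; a double or triple edge where a_ij * a_ji = 2 or 3), the diagram is a chain of 7 nodes with a double edge at one end; the terminal node there is the unique long simple root (C_7). One simple-root ordering that puts it in standard form is (alpha_7, alpha_3, alpha_6, alpha_5, alpha_1, alpha_4, alpha_2). So the algebra is type C_7, i.e. sp(14).

C7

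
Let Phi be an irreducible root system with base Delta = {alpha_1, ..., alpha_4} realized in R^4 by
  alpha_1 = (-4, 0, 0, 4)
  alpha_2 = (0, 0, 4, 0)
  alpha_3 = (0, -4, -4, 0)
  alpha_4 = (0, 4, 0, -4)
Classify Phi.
Compute the Cartan integers a_ij = 2(alpha_i, alpha_j)/(alpha_j, alpha_j); the resulting 4x4 Cartan matrix is
[[2, 0, 0, -1], [0, 2, -1, 0], [0, -2, 2, -1], [-1, 0, -1, 2]].
The roots have two lengths (squared-length ratio 2:1); the short ones are alpha_{2}. The associated Dynkin diagram is a chain of 4 nodes with a double edge at one end; the terminal node there is the unique short simple root (B_4), so the type is B_4 (the algebra so(9)).

type B_4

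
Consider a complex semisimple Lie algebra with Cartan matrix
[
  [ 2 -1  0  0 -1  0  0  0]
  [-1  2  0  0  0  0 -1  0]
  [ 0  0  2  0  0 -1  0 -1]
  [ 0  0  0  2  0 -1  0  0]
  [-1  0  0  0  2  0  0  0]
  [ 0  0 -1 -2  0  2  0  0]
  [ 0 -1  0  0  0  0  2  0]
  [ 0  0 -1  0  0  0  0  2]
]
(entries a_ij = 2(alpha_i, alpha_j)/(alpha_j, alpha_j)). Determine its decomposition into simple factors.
A4 + B4

The diagram associated to this matrix has two connected components: the simple roots {alpha_1, alpha_2, alpha_5, alpha_7} form a chain of 4 nodes with single edges (A_4), and {alpha_3, alpha_4, alpha_6, alpha_8} form a chain of 4 nodes with a double edge at one end; the terminal node there is the unique short simple root (B_4). A semisimple Lie algebra decomposes uniquely as the direct sum of simple ideals, one per connected component of its Dynkin diagram, so g ≅ A_4 ⊕ B_4 (dimension 24 + 36 = 60).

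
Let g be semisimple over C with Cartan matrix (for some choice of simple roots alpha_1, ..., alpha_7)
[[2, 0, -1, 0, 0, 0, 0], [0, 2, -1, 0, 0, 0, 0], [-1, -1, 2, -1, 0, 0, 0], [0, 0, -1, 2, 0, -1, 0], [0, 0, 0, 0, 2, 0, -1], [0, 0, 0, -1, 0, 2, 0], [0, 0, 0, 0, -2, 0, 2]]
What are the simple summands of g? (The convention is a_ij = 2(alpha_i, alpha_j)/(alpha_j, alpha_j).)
B_2 (so(5)) ⊕ D_5 (so(10))

The diagram associated to this matrix has two connected components: the simple roots {alpha_5, alpha_7} form a chain of 2 nodes with a double edge at one end; the terminal node there is the unique short simple root (B_2), and {alpha_1, alpha_2, alpha_3, alpha_4, alpha_6} form a chain of 3 nodes with a fork of two nodes at one end (D_5). A semisimple Lie algebra decomposes uniquely as the direct sum of simple ideals, one per connected component of its Dynkin diagram, so g ≅ B_2 ⊕ D_5 (dimension 10 + 45 = 55).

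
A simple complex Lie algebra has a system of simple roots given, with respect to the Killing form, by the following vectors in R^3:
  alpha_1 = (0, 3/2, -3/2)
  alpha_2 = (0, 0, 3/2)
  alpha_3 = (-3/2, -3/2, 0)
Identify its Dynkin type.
B_3

Compute the Cartan integers a_ij = 2(alpha_i, alpha_j)/(alpha_j, alpha_j); the resulting 3x3 Cartan matrix is
[[2, -2, -1], [-1, 2, 0], [-1, 0, 2]].
The roots have two lengths (squared-length ratio 2:1); the short ones are alpha_{2}. The associated Dynkin diagram is a chain of 3 nodes with a double edge at one end; the terminal node there is the unique short simple root (B_3), so the type is B_3 (the algebra so(7)).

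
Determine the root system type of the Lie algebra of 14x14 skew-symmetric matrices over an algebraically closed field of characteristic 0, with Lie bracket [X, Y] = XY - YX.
This is so(14) with 14 even, which has dimension 14(14-1)/2 = 91 and rank 14/2 = 7. In the classification of classical Lie algebras, the orthogonal algebra so(2n) in an even number of variables has type D_n; here n = 7, so the Dynkin diagram is a chain of 5 nodes with a fork of two nodes at one end (D_7). Hence the type is D_7.

D7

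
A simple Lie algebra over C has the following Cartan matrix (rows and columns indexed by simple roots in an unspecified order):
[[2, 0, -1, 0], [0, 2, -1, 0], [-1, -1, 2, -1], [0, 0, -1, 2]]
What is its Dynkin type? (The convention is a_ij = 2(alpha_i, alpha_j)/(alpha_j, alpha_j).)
The matrix has rank 4 with 2's on the diagonal. Reading the off-diagonal entries as Dynkin edges (a single edge where a_ij = a_ji = -1; a double or triple edge where a_ij * a_ji = 2 or 3), the diagram is a chain of 2 nodes with a fork of two nodes at one end (D_4). One simple-root ordering that puts it in standard form is (alpha_2, alpha_3, alpha_1, alpha_4). So the algebra is type D_4, i.e. so(8).

D4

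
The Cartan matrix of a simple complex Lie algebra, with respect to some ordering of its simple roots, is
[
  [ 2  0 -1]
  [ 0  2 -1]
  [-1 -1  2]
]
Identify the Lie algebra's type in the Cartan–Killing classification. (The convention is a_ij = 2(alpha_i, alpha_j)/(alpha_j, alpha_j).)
A3

The matrix has rank 3 with 2's on the diagonal. Reading the off-diagonal entries as Dynkin edges (a single edge where a_ij = a_ji = -1; a double or triple edge where a_ij * a_ji = 2 or 3), the diagram is a chain of 3 nodes with single edges (A_3). One simple-root ordering that puts it in standard form is (alpha_1, alpha_3, alpha_2). So the algebra is type A_3, i.e. sl(4).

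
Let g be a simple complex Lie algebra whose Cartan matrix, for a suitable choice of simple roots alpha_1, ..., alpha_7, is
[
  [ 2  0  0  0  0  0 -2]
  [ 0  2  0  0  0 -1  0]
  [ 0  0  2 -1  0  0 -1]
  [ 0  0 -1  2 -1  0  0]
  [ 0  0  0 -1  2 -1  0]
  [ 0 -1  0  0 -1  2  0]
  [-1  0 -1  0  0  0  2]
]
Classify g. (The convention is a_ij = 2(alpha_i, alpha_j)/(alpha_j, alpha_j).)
The matrix has rank 7 with 2's on the diagonal. Reading the off-diagonal entries as Dynkin edges (a single edge where a_ij = a_ji = -1; a double or triple edge where a_ij * a_ji = 2 or 3), the diagram is a chain of 7 nodes with a double edge at one end; the terminal node there is the unique long simple root (C_7). One simple-root ordering that puts it in standard form is (alpha_2, alpha_6, alpha_5, alpha_4, alpha_3, alpha_7, alpha_1). So the algebra is type C_7, i.e. sp(14).

C_7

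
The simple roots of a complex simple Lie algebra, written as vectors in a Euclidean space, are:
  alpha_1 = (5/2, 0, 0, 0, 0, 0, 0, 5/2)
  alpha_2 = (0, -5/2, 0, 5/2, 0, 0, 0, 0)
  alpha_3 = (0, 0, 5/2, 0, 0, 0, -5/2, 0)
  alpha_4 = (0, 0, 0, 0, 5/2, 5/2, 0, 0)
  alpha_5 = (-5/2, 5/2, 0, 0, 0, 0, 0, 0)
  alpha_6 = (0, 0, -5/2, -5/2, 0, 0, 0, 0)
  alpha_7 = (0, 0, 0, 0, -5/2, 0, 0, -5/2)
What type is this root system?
A_7

Compute the Cartan integers a_ij = 2(alpha_i, alpha_j)/(alpha_j, alpha_j); the resulting 7x7 Cartan matrix is
[[2, 0, 0, 0, -1, 0, -1], [0, 2, 0, 0, -1, -1, 0], [0, 0, 2, 0, 0, -1, 0], [0, 0, 0, 2, 0, 0, -1], [-1, -1, 0, 0, 2, 0, 0], [0, -1, -1, 0, 0, 2, 0], [-1, 0, 0, -1, 0, 0, 2]].
All simple roots have the same length, so the diagram is simply laced. The associated Dynkin diagram is a chain of 7 nodes with single edges (A_7), so the type is A_7 (the algebra sl(8)).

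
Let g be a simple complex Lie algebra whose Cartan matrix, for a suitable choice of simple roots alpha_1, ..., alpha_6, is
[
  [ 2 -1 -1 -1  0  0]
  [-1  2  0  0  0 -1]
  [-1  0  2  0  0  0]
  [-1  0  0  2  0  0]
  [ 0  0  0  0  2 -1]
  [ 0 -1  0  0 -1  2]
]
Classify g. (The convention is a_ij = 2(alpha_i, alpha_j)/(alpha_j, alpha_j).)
The matrix has rank 6 with 2's on the diagonal. Reading the off-diagonal entries as Dynkin edges (a single edge where a_ij = a_ji = -1; a double or triple edge where a_ij * a_ji = 2 or 3), the diagram is a chain of 4 nodes with a fork of two nodes at one end (D_6). One simple-root ordering that puts it in standard form is (alpha_5, alpha_6, alpha_2, alpha_1, alpha_3, alpha_4). So the algebra is type D_6, i.e. so(12).

D_6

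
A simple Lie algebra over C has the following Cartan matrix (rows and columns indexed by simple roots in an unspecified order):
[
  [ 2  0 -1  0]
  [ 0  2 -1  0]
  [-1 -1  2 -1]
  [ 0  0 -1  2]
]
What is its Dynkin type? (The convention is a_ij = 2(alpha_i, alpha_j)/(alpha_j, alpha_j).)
D4

The matrix has rank 4 with 2's on the diagonal. Reading the off-diagonal entries as Dynkin edges (a single edge where a_ij = a_ji = -1; a double or triple edge where a_ij * a_ji = 2 or 3), the diagram is a chain of 2 nodes with a fork of two nodes at one end (D_4). One simple-root ordering that puts it in standard form is (alpha_2, alpha_3, alpha_1, alpha_4). So the algebra is type D_4, i.e. so(8).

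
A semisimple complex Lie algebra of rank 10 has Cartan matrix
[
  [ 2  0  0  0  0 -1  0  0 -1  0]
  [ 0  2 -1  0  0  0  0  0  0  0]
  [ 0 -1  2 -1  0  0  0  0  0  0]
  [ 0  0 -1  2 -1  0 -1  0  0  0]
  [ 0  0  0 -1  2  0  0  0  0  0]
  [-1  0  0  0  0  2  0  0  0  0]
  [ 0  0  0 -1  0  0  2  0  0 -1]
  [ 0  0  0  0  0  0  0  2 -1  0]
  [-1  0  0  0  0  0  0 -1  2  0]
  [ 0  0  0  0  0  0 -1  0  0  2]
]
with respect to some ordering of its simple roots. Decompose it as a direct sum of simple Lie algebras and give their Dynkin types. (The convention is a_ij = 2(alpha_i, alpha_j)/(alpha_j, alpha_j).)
A_4 (sl(5)) ⊕ E_6

The diagram associated to this matrix has two connected components: the simple roots {alpha_1, alpha_6, alpha_8, alpha_9} form a chain of 4 nodes with single edges (A_4), and {alpha_2, alpha_3, alpha_4, alpha_5, alpha_7, alpha_10} form a chain of 5 nodes with one extra node attached to the third node from one end (E_6). A semisimple Lie algebra decomposes uniquely as the direct sum of simple ideals, one per connected component of its Dynkin diagram, so g ≅ A_4 ⊕ E_6 (dimension 24 + 78 = 102).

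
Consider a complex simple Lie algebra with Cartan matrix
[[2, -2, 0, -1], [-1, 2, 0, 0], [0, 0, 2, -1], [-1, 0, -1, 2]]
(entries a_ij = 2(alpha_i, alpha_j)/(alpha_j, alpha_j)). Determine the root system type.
B_4

The matrix has rank 4 with 2's on the diagonal. Reading the off-diagonal entries as Dynkin edges (a single edge where a_ij = a_ji = -1; a double or triple edge where a_ij * a_ji = 2 or 3), the diagram is a chain of 4 nodes with a double edge at one end; the terminal node there is the unique short simple root (B_4). One simple-root ordering that puts it in standard form is (alpha_3, alpha_4, alpha_1, alpha_2). So the algebra is type B_4, i.e. so(9).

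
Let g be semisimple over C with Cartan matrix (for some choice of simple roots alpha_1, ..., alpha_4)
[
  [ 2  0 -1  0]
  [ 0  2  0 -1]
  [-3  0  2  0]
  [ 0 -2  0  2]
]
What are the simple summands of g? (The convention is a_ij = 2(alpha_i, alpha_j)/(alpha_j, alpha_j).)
The diagram associated to this matrix has two connected components: the simple roots {alpha_2, alpha_4} form a chain of 2 nodes with a double edge at one end; the terminal node there is the unique short simple root (B_2), and {alpha_1, alpha_3} form two nodes joined by a triple edge (G_2). A semisimple Lie algebra decomposes uniquely as the direct sum of simple ideals, one per connected component of its Dynkin diagram, so g ≅ B_2 ⊕ G_2 (dimension 10 + 14 = 24).

B2 ⊕ G2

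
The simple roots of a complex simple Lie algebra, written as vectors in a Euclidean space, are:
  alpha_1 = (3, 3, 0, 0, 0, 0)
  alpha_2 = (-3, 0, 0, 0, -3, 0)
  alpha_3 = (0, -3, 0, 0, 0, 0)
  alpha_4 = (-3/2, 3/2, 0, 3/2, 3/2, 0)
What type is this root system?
Compute the Cartan integers a_ij = 2(alpha_i, alpha_j)/(alpha_j, alpha_j); the resulting 4x4 Cartan matrix is
[[2, -1, -2, 0], [-1, 2, 0, 0], [-1, 0, 2, -1], [0, 0, -1, 2]].
The roots have two lengths (squared-length ratio 2:1); the short ones are alpha_{3,4}. The associated Dynkin diagram is a chain of 4 nodes with a double edge between the middle two (F_4), so the type is F_4.

type F_4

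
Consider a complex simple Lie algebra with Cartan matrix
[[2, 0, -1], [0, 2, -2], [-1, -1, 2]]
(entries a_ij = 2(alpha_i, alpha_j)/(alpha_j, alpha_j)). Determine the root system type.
The matrix has rank 3 with 2's on the diagonal. Reading the off-diagonal entries as Dynkin edges (a single edge where a_ij = a_ji = -1; a double or triple edge where a_ij * a_ji = 2 or 3), the diagram is a chain of 3 nodes with a double edge at one end; the terminal node there is the unique long simple root (C_3). One simple-root ordering that puts it in standard form is (alpha_1, alpha_3, alpha_2). So the algebra is type C_3, i.e. sp(6).

C3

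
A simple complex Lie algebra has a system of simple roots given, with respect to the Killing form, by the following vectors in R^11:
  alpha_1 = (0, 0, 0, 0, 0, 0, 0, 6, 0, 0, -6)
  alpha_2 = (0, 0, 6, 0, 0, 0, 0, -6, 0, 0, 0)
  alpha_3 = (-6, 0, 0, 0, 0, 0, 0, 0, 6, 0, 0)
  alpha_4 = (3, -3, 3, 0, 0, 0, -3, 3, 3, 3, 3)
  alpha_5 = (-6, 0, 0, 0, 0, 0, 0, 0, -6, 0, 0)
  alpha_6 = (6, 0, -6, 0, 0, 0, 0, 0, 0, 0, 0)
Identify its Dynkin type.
E_6

Compute the Cartan integers a_ij = 2(alpha_i, alpha_j)/(alpha_j, alpha_j); the resulting 6x6 Cartan matrix is
[[2, -1, 0, 0, 0, 0], [-1, 2, 0, 0, 0, -1], [0, 0, 2, 0, 0, -1], [0, 0, 0, 2, -1, 0], [0, 0, 0, -1, 2, -1], [0, -1, -1, 0, -1, 2]].
All simple roots have the same length, so the diagram is simply laced. The associated Dynkin diagram is a chain of 5 nodes with one extra node attached to the third node from one end (E_6), so the type is E_6.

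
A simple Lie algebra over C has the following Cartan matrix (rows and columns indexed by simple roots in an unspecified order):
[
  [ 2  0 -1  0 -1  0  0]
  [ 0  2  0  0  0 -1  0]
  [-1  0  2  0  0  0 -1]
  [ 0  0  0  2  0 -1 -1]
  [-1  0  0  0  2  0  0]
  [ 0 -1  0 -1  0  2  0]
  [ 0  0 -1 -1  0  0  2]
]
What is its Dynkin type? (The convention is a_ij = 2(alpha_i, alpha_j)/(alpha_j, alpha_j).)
The matrix has rank 7 with 2's on the diagonal. Reading the off-diagonal entries as Dynkin edges (a single edge where a_ij = a_ji = -1; a double or triple edge where a_ij * a_ji = 2 or 3), the diagram is a chain of 7 nodes with single edges (A_7). One simple-root ordering that puts it in standard form is (alpha_5, alpha_1, alpha_3, alpha_7, alpha_4, alpha_6, alpha_2). So the algebra is type A_7, i.e. sl(8).

A_7 (sl(8))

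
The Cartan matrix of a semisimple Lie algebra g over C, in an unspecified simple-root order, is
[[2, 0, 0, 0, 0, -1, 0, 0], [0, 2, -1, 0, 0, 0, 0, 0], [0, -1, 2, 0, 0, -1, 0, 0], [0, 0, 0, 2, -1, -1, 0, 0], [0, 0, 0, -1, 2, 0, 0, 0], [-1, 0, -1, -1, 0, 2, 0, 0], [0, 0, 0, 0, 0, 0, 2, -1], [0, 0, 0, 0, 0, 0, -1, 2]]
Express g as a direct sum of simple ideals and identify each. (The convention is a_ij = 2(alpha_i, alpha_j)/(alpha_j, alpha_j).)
A_2 + E_6

The diagram associated to this matrix has two connected components: the simple roots {alpha_7, alpha_8} form a chain of 2 nodes with single edges (A_2), and {alpha_1, alpha_2, alpha_3, alpha_4, alpha_5, alpha_6} form a chain of 5 nodes with one extra node attached to the third node from one end (E_6). A semisimple Lie algebra decomposes uniquely as the direct sum of simple ideals, one per connected component of its Dynkin diagram, so g ≅ A_2 ⊕ E_6 (dimension 8 + 78 = 86).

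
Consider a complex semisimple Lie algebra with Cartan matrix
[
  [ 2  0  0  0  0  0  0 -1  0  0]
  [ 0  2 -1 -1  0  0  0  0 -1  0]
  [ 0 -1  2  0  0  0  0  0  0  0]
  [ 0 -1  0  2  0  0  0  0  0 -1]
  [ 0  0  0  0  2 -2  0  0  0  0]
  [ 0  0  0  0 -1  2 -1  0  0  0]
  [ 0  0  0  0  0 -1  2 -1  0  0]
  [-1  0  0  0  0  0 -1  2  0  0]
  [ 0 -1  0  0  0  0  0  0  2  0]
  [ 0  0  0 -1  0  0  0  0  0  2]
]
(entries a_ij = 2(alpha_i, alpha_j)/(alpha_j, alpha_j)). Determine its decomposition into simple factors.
C_5 (sp(10)) ⊕ D_5 (so(10))

The diagram associated to this matrix has two connected components: the simple roots {alpha_1, alpha_5, alpha_6, alpha_7, alpha_8} form a chain of 5 nodes with a double edge at one end; the terminal node there is the unique long simple root (C_5), and {alpha_2, alpha_3, alpha_4, alpha_9, alpha_10} form a chain of 3 nodes with a fork of two nodes at one end (D_5). A semisimple Lie algebra decomposes uniquely as the direct sum of simple ideals, one per connected component of its Dynkin diagram, so g ≅ C_5 ⊕ D_5 (dimension 55 + 45 = 100).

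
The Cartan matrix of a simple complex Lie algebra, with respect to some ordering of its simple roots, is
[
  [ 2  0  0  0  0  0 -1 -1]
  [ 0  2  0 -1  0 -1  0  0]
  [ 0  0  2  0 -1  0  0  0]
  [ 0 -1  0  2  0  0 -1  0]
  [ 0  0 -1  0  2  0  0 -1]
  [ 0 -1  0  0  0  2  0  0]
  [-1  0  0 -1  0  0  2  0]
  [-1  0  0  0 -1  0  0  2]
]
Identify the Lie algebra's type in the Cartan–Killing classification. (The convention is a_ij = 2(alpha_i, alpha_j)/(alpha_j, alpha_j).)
A8

The matrix has rank 8 with 2's on the diagonal. Reading the off-diagonal entries as Dynkin edges (a single edge where a_ij = a_ji = -1; a double or triple edge where a_ij * a_ji = 2 or 3), the diagram is a chain of 8 nodes with single edges (A_8). One simple-root ordering that puts it in standard form is (alpha_6, alpha_2, alpha_4, alpha_7, alpha_1, alpha_8, alpha_5, alpha_3). So the algebra is type A_8, i.e. sl(9).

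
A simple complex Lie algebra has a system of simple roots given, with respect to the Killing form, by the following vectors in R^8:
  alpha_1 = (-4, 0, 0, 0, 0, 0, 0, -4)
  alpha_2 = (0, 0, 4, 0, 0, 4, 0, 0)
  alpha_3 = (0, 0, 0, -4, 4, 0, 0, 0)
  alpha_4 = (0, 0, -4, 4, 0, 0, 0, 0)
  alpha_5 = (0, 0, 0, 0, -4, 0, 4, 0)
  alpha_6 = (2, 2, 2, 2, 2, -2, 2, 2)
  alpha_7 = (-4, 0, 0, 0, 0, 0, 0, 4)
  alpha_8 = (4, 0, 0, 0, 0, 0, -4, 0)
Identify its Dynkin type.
type E_8

Compute the Cartan integers a_ij = 2(alpha_i, alpha_j)/(alpha_j, alpha_j); the resulting 8x8 Cartan matrix is
[[2, 0, 0, 0, 0, -1, 0, -1], [0, 2, 0, -1, 0, 0, 0, 0], [0, 0, 2, -1, -1, 0, 0, 0], [0, -1, -1, 2, 0, 0, 0, 0], [0, 0, -1, 0, 2, 0, 0, -1], [-1, 0, 0, 0, 0, 2, 0, 0], [0, 0, 0, 0, 0, 0, 2, -1], [-1, 0, 0, 0, -1, 0, -1, 2]].
All simple roots have the same length, so the diagram is simply laced. The associated Dynkin diagram is a chain of 7 nodes with one extra node attached to the third node from one end (E_8), so the type is E_8.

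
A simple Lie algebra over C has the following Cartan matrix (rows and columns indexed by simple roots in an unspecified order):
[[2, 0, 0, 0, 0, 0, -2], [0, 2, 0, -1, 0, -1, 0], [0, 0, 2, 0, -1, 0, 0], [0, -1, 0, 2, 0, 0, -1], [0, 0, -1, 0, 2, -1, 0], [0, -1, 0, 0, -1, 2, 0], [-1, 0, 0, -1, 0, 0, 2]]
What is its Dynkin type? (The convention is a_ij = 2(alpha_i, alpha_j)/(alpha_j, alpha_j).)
The matrix has rank 7 with 2's on the diagonal. Reading the off-diagonal entries as Dynkin edges (a single edge where a_ij = a_ji = -1; a double or triple edge where a_ij * a_ji = 2 or 3), the diagram is a chain of 7 nodes with a double edge at one end; the terminal node there is the unique long simple root (C_7). One simple-root ordering that puts it in standard form is (alpha_3, alpha_5, alpha_6, alpha_2, alpha_4, alpha_7, alpha_1). So the algebra is type C_7, i.e. sp(14).

C7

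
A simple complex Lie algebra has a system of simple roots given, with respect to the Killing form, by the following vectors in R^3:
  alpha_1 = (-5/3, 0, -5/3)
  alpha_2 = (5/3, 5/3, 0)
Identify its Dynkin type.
A2

Compute the Cartan integers a_ij = 2(alpha_i, alpha_j)/(alpha_j, alpha_j); the resulting 2x2 Cartan matrix is
[[2, -1], [-1, 2]].
All simple roots have the same length, so the diagram is simply laced. The associated Dynkin diagram is a chain of 2 nodes with single edges (A_2), so the type is A_2 (the algebra sl(3)).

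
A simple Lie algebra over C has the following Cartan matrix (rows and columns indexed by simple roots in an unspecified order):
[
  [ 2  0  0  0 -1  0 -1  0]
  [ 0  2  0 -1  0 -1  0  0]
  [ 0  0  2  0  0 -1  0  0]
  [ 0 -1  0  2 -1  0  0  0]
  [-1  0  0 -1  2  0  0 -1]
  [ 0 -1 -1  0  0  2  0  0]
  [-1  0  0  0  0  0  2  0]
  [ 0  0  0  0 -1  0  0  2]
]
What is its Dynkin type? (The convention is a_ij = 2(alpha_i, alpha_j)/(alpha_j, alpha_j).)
The matrix has rank 8 with 2's on the diagonal. Reading the off-diagonal entries as Dynkin edges (a single edge where a_ij = a_ji = -1; a double or triple edge where a_ij * a_ji = 2 or 3), the diagram is a chain of 7 nodes with one extra node attached to the third node from one end (E_8). One simple-root ordering that puts it in standard form is (alpha_7, alpha_8, alpha_1, alpha_5, alpha_4, alpha_2, alpha_6, alpha_3). So the algebra is type E_8.

E8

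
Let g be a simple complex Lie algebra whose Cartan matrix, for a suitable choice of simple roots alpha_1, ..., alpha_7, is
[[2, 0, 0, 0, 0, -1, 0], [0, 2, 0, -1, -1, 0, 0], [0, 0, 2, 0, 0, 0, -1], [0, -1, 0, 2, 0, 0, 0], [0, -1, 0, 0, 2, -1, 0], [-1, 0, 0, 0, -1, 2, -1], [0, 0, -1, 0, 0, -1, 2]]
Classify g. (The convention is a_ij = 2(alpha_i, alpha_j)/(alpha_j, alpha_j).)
E_7

The matrix has rank 7 with 2's on the diagonal. Reading the off-diagonal entries as Dynkin edges (a single edge where a_ij = a_ji = -1; a double or triple edge where a_ij * a_ji = 2 or 3), the diagram is a chain of 6 nodes with one extra node attached to the third node from one end (E_7). One simple-root ordering that puts it in standard form is (alpha_3, alpha_1, alpha_7, alpha_6, alpha_5, alpha_2, alpha_4). So the algebra is type E_7.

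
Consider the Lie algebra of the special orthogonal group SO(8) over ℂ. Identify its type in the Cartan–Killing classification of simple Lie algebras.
D4

This is so(8) with 8 even, which has dimension 8(8-1)/2 = 28 and rank 8/2 = 4. In the classification of classical Lie algebras, the orthogonal algebra so(2n) in an even number of variables has type D_n; here n = 4, so the Dynkin diagram is a chain of 2 nodes with a fork of two nodes at one end (D_4). Hence the type is D_4.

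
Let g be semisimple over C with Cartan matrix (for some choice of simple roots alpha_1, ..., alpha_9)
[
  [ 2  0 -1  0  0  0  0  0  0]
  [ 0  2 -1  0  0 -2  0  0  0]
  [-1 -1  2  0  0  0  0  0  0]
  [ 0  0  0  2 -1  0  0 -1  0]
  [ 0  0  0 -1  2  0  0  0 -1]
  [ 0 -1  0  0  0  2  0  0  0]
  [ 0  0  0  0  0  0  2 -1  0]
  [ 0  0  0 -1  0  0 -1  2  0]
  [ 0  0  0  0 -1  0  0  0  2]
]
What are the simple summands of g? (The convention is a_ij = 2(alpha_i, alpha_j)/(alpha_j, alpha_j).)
The diagram associated to this matrix has two connected components: the simple roots {alpha_4, alpha_5, alpha_7, alpha_8, alpha_9} form a chain of 5 nodes with single edges (A_5), and {alpha_1, alpha_2, alpha_3, alpha_6} form a chain of 4 nodes with a double edge at one end; the terminal node there is the unique short simple root (B_4). A semisimple Lie algebra decomposes uniquely as the direct sum of simple ideals, one per connected component of its Dynkin diagram, so g ≅ A_5 ⊕ B_4 (dimension 35 + 36 = 71).

A_5 ⊕ B_4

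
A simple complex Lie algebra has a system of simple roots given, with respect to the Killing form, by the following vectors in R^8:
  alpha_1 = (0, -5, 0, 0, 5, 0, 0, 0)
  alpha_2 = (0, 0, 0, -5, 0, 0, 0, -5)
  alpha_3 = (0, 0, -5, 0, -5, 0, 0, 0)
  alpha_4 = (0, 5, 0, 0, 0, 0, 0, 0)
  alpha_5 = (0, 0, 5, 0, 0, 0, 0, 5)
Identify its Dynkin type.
Compute the Cartan integers a_ij = 2(alpha_i, alpha_j)/(alpha_j, alpha_j); the resulting 5x5 Cartan matrix is
[[2, 0, -1, -2, 0], [0, 2, 0, 0, -1], [-1, 0, 2, 0, -1], [-1, 0, 0, 2, 0], [0, -1, -1, 0, 2]].
The roots have two lengths (squared-length ratio 2:1); the short ones are alpha_{4}. The associated Dynkin diagram is a chain of 5 nodes with a double edge at one end; the terminal node there is the unique short simple root (B_5), so the type is B_5 (the algebra so(11)).

B5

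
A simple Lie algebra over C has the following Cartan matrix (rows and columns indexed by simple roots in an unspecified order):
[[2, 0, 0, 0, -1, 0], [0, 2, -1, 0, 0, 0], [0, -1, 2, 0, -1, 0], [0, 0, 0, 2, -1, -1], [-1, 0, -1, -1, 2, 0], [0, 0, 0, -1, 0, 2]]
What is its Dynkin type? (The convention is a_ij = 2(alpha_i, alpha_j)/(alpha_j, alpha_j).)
type E_6

The matrix has rank 6 with 2's on the diagonal. Reading the off-diagonal entries as Dynkin edges (a single edge where a_ij = a_ji = -1; a double or triple edge where a_ij * a_ji = 2 or 3), the diagram is a chain of 5 nodes with one extra node attached to the third node from one end (E_6). One simple-root ordering that puts it in standard form is (alpha_6, alpha_1, alpha_4, alpha_5, alpha_3, alpha_2). So the algebra is type E_6.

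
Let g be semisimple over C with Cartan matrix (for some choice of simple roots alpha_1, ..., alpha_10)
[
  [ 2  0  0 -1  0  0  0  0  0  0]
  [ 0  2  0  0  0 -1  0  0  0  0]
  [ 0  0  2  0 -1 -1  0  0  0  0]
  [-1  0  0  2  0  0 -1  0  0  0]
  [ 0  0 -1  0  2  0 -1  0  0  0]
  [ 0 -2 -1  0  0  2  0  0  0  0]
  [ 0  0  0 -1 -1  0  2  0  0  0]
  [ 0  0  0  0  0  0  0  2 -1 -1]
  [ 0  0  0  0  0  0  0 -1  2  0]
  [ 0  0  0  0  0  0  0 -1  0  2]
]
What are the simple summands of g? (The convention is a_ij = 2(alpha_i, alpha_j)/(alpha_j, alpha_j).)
The diagram associated to this matrix has two connected components: the simple roots {alpha_8, alpha_9, alpha_10} form a chain of 3 nodes with single edges (A_3), and {alpha_1, alpha_2, alpha_3, alpha_4, alpha_5, alpha_6, alpha_7} form a chain of 7 nodes with a double edge at one end; the terminal node there is the unique short simple root (B_7). A semisimple Lie algebra decomposes uniquely as the direct sum of simple ideals, one per connected component of its Dynkin diagram, so g ≅ A_3 ⊕ B_7 (dimension 15 + 105 = 120).

A_3 + B_7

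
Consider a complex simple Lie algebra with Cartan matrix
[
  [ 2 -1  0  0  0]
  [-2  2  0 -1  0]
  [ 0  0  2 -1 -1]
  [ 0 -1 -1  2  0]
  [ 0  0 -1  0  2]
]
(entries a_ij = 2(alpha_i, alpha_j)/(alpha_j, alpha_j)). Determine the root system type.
The matrix has rank 5 with 2's on the diagonal. Reading the off-diagonal entries as Dynkin edges (a single edge where a_ij = a_ji = -1; a double or triple edge where a_ij * a_ji = 2 or 3), the diagram is a chain of 5 nodes with a double edge at one end; the terminal node there is the unique short simple root (B_5). One simple-root ordering that puts it in standard form is (alpha_5, alpha_3, alpha_4, alpha_2, alpha_1). So the algebra is type B_5, i.e. so(11).

B_5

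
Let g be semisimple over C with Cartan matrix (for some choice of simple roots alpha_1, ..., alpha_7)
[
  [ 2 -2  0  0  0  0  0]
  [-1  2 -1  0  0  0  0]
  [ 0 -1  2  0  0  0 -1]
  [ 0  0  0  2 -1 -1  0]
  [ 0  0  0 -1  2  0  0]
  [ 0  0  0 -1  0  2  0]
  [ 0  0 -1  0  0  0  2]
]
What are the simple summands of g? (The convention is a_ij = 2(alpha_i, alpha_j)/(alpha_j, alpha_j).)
A3 + C4

The diagram associated to this matrix has two connected components: the simple roots {alpha_4, alpha_5, alpha_6} form a chain of 3 nodes with single edges (A_3), and {alpha_1, alpha_2, alpha_3, alpha_7} form a chain of 4 nodes with a double edge at one end; the terminal node there is the unique long simple root (C_4). A semisimple Lie algebra decomposes uniquely as the direct sum of simple ideals, one per connected component of its Dynkin diagram, so g ≅ A_3 ⊕ C_4 (dimension 15 + 36 = 51).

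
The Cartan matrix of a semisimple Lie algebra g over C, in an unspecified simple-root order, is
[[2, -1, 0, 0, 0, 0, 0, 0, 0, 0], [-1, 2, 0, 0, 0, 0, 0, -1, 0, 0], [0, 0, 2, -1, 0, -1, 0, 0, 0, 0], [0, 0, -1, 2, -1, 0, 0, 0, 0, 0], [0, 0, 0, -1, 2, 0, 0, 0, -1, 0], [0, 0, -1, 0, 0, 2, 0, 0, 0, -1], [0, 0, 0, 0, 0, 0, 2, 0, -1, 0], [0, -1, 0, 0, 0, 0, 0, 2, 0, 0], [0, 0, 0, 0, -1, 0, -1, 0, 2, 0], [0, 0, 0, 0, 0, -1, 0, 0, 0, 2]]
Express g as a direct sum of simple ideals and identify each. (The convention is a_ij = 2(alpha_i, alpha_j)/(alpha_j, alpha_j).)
type A_3 ⊕ type A_7

The diagram associated to this matrix has two connected components: the simple roots {alpha_1, alpha_2, alpha_8} form a chain of 3 nodes with single edges (A_3), and {alpha_3, alpha_4, alpha_5, alpha_6, alpha_7, alpha_9, alpha_10} form a chain of 7 nodes with single edges (A_7). A semisimple Lie algebra decomposes uniquely as the direct sum of simple ideals, one per connected component of its Dynkin diagram, so g ≅ A_3 ⊕ A_7 (dimension 15 + 63 = 78).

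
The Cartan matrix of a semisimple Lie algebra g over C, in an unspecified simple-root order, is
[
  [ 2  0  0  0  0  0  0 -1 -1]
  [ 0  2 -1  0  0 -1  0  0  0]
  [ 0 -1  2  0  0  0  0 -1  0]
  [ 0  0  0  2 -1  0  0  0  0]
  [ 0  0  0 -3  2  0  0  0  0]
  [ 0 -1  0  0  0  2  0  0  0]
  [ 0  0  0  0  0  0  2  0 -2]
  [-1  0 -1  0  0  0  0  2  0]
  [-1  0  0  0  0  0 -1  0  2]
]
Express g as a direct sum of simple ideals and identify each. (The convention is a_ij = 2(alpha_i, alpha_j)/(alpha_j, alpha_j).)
The diagram associated to this matrix has two connected components: the simple roots {alpha_1, alpha_2, alpha_3, alpha_6, alpha_7, alpha_8, alpha_9} form a chain of 7 nodes with a double edge at one end; the terminal node there is the unique long simple root (C_7), and {alpha_4, alpha_5} form two nodes joined by a triple edge (G_2). A semisimple Lie algebra decomposes uniquely as the direct sum of simple ideals, one per connected component of its Dynkin diagram, so g ≅ C_7 ⊕ G_2 (dimension 105 + 14 = 119).

C_7 + G_2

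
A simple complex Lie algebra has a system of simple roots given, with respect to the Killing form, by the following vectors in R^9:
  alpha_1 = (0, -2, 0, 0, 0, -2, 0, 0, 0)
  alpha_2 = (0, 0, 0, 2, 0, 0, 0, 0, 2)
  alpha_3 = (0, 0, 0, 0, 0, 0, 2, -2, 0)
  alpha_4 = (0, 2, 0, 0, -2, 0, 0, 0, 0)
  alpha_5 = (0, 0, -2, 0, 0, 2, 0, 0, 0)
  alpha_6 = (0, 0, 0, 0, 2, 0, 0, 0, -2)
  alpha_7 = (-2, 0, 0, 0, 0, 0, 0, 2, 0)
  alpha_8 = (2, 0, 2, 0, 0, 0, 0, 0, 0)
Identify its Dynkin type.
Compute the Cartan integers a_ij = 2(alpha_i, alpha_j)/(alpha_j, alpha_j); the resulting 8x8 Cartan matrix is
[[2, 0, 0, -1, -1, 0, 0, 0], [0, 2, 0, 0, 0, -1, 0, 0], [0, 0, 2, 0, 0, 0, -1, 0], [-1, 0, 0, 2, 0, -1, 0, 0], [-1, 0, 0, 0, 2, 0, 0, -1], [0, -1, 0, -1, 0, 2, 0, 0], [0, 0, -1, 0, 0, 0, 2, -1], [0, 0, 0, 0, -1, 0, -1, 2]].
All simple roots have the same length, so the diagram is simply laced. The associated Dynkin diagram is a chain of 8 nodes with single edges (A_8), so the type is A_8 (the algebra sl(9)).

A_8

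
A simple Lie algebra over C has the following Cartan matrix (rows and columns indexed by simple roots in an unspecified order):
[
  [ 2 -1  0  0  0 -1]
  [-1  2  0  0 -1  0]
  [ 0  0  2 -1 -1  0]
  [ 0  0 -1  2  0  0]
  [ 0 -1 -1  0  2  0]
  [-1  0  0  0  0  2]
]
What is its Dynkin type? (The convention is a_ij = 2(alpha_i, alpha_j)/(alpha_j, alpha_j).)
A_6

The matrix has rank 6 with 2's on the diagonal. Reading the off-diagonal entries as Dynkin edges (a single edge where a_ij = a_ji = -1; a double or triple edge where a_ij * a_ji = 2 or 3), the diagram is a chain of 6 nodes with single edges (A_6). One simple-root ordering that puts it in standard form is (alpha_4, alpha_3, alpha_5, alpha_2, alpha_1, alpha_6). So the algebra is type A_6, i.e. sl(7).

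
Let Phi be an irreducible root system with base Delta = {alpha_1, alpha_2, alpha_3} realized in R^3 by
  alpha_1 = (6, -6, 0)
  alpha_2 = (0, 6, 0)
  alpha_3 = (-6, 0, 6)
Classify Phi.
B_3 (so(7))

Compute the Cartan integers a_ij = 2(alpha_i, alpha_j)/(alpha_j, alpha_j); the resulting 3x3 Cartan matrix is
[[2, -2, -1], [-1, 2, 0], [-1, 0, 2]].
The roots have two lengths (squared-length ratio 2:1); the short ones are alpha_{2}. The associated Dynkin diagram is a chain of 3 nodes with a double edge at one end; the terminal node there is the unique short simple root (B_3), so the type is B_3 (the algebra so(7)).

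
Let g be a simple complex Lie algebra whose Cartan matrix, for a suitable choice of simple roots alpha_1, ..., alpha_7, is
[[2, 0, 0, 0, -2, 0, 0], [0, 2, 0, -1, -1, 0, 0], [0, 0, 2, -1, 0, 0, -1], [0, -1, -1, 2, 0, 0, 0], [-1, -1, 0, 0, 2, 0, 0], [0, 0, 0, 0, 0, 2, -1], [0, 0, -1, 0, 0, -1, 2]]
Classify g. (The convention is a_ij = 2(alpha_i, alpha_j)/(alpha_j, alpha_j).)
The matrix has rank 7 with 2's on the diagonal. Reading the off-diagonal entries as Dynkin edges (a single edge where a_ij = a_ji = -1; a double or triple edge where a_ij * a_ji = 2 or 3), the diagram is a chain of 7 nodes with a double edge at one end; the terminal node there is the unique long simple root (C_7). One simple-root ordering that puts it in standard form is (alpha_6, alpha_7, alpha_3, alpha_4, alpha_2, alpha_5, alpha_1). So the algebra is type C_7, i.e. sp(14).

C_7 (sp(14))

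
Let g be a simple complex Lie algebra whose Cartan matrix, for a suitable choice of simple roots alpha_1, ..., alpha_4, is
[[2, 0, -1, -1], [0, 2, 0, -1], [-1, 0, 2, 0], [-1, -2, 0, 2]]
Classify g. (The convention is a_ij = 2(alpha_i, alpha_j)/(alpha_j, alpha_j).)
The matrix has rank 4 with 2's on the diagonal. Reading the off-diagonal entries as Dynkin edges (a single edge where a_ij = a_ji = -1; a double or triple edge where a_ij * a_ji = 2 or 3), the diagram is a chain of 4 nodes with a double edge at one end; the terminal node there is the unique short simple root (B_4). One simple-root ordering that puts it in standard form is (alpha_3, alpha_1, alpha_4, alpha_2). So the algebra is type B_4, i.e. so(9).

B_4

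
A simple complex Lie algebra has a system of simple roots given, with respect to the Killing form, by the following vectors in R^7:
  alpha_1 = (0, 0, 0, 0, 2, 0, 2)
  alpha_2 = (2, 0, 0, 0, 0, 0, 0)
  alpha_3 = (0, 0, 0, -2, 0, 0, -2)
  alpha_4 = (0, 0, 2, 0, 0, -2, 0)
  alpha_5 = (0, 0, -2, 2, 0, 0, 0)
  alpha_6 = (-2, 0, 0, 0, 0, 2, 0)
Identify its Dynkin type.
B_6 (so(13))

Compute the Cartan integers a_ij = 2(alpha_i, alpha_j)/(alpha_j, alpha_j); the resulting 6x6 Cartan matrix is
[[2, 0, -1, 0, 0, 0], [0, 2, 0, 0, 0, -1], [-1, 0, 2, 0, -1, 0], [0, 0, 0, 2, -1, -1], [0, 0, -1, -1, 2, 0], [0, -2, 0, -1, 0, 2]].
The roots have two lengths (squared-length ratio 2:1); the short ones are alpha_{2}. The associated Dynkin diagram is a chain of 6 nodes with a double edge at one end; the terminal node there is the unique short simple root (B_6), so the type is B_6 (the algebra so(13)).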